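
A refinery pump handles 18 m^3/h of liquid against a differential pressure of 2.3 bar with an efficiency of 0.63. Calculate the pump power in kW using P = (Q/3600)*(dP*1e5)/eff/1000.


Q = 18 / 3600 = 0.005 m^3/s
P = 0.005 * (2.3 * 1e5) / 0.63 / 1000 = 1.825

1.825 kW


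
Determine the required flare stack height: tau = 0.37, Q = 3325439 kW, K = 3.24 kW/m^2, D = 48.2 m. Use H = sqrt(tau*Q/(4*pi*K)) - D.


tau*Q/(4*pi*K) = 0.37 * 3325439 / (4 * pi * 3.24) = 30220.1
sqrt(30220.1) = 173.839
H = 173.839 - 48.2 = 125.6

125.6 m


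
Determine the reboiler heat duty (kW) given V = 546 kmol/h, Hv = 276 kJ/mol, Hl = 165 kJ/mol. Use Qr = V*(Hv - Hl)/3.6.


Qr = 546 * (276 - 165) / 3.6 = 546 * 111 / 3.6 = 16840

16840 kW


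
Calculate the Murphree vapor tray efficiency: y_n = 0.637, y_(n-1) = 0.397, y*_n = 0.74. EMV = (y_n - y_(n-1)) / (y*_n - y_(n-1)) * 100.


Murphree vapor efficiency: EMV = (y_n - y_(n-1)) / (y*_n - y_(n-1)) * 100
EMV = (0.637 - 0.397) / (0.74 - 0.397) * 100 = 0.24 / 0.343 * 100 = 69.97

69.97 %


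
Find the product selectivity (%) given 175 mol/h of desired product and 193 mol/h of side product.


Selectivity = desired / (desired + undesired) * 100
Total products = 175 + 193 = 368 mol/h
S = 175 / 368 * 100
= 0.4755 * 100
= 47.55 %

47.55 %


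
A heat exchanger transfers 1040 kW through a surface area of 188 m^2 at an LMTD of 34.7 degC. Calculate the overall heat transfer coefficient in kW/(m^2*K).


From Q = U*A*LMTD, U = Q / (A * LMTD)
U = 1040 / (188 * 34.7) = 1040 / 6523.6 = 0.1594

0.1594 kW/(m^2*K)


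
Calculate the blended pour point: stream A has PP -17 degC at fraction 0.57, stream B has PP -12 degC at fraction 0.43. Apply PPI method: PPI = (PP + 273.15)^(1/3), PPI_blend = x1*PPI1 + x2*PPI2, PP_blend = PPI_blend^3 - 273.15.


PPI_1 = (-17 + 273.15)^(1/3) = 6.350844
PPI_2 = (-12 + 273.15)^(1/3) = 6.391901
PPI_blend = 0.57 * 6.350844 + 0.43 * 6.391901 = 6.368499
PP_blend = 6.368499^3 - 273.15 = 258.2922 - 273.15 = -14.86

-14.86 degC


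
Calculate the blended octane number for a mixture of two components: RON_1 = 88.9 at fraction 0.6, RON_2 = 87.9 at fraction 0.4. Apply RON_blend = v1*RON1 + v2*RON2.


Linear blending: RON_blend = sum(vi * RONi)
Contribution 1: 0.6 * 88.9 = 53.34
Contribution 2: 0.4 * 87.9 = 35.16
RON_blend = 53.34 + 35.16 = 88.5

88.5


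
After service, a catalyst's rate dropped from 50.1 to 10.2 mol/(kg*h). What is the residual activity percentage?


Activity (%) = (rate_used / rate_fresh) * 100
rate_used = 10.2, rate_fresh = 50.1
= (10.2 / 50.1) * 100
= 0.2036 * 100 = 20.36

20.36 %


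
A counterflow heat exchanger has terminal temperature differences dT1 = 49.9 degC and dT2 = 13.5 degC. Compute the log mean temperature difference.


LMTD = (dT1 - dT2) / ln(dT1/dT2)
= (49.9 - 13.5) / ln(49.9 / 13.5) = 36.4 / 1.30733 = 27.84

27.84 degC


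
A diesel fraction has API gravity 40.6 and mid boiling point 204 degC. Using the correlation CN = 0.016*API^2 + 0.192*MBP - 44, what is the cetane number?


CN = 0.016 * 40.6^2 + 0.192 * 204 - 44
CN = 26.37376 + 39.168 - 44 = 21.54176

21.54176


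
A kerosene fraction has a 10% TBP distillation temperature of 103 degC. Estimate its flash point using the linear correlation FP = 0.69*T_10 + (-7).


FP = 0.69 * 103 + (-7) = 64.07

64.07 degC


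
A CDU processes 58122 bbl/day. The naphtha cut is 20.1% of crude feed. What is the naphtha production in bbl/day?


Crude throughput = 58122 bbl/day
Fraction yield = 20.1%
yield = throughput * fraction / 100
yield = 58122 * 20.1 / 100 = 11682.522

11682.522 bbl/day


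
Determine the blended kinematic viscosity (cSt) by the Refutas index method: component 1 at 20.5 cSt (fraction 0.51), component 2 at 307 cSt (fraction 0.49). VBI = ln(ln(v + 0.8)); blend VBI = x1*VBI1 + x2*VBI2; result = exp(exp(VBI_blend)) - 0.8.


Refutas method: VBN_i = 14.534*ln(ln(visc_i + 0.8)) + 10.975, blended linearly by mass fraction; since VBN is linear in VBI_i = ln(ln(visc_i + 0.8)) and the fractions sum to 1, blend VBI directly: visc = exp(exp(VBI_blend)) - 0.8
VBI_1 = ln(ln(20.5 + 0.8)) = 1.11799
VBI_2 = ln(ln(307 + 0.8)) = 1.74562
VBI_blend = 0.51 * 1.11799 + 0.49 * 1.74562 = 1.42553
visc_blend = exp(exp(1.42553)) - 0.8 = 63.28

63.28 cSt


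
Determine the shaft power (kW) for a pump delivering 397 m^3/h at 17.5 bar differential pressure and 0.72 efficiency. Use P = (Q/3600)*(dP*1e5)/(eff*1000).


Q = 397 / 3600 = 0.110278 m^3/s
P = 0.110278 * (17.5 * 1e5) / 0.72 / 1000 = 268.0

268.0 kW


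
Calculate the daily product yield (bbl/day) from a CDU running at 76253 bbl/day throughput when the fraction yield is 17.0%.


Crude throughput = 76253 bbl/day
Fraction yield = 17.0%
yield = throughput * fraction / 100
yield = 76253 * 17.0 / 100 = 12963.01

12963.01 bbl/day


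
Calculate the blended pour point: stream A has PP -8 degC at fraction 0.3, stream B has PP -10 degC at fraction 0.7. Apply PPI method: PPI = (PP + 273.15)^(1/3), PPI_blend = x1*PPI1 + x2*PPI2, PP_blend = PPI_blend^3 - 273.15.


PPI_1 = (-8 + 273.15)^(1/3) = 6.42437
PPI_2 = (-10 + 273.15)^(1/3) = 6.408176
PPI_blend = 0.3 * 6.42437 + 0.7 * 6.408176 = 6.413034
PP_blend = 6.413034^3 - 273.15 = 263.7489 - 273.15 = -9.4

-9.4 degC


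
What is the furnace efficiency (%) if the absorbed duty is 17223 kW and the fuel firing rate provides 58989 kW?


Furnace efficiency = Q_absorbed / Q_fuel * 100
= 17223 / 58989 * 100 = 29.20

29.20 %


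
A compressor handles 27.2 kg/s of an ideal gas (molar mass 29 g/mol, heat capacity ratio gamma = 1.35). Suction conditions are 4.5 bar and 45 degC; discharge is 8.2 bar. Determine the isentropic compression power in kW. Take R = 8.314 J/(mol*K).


Isentropic work: W = m*(gamma/(gamma-1))*(R*T1/MW)*((P2/P1)^((gamma-1)/gamma) - 1)
T1 = 45 + 273.15 = 318.15 K
Pressure ratio = 8.2 / 4.5 = 1.82222
Exponent = (1.35 - 1)/1.35 = 0.259259
(P2/P1)^exp - 1 = 1.82222^0.259259 - 1 = 0.168323
W = 27.2 * 1.35 / 0.35 * 8.314 * 318.15 / 29 * 0.168323 = 1611

1611 kW


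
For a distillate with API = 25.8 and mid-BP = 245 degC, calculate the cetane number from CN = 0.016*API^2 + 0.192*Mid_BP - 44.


CN = 0.016 * 25.8^2 + 0.192 * 245 - 44
CN = 10.65024 + 47.04 - 44 = 13.69024

13.69024


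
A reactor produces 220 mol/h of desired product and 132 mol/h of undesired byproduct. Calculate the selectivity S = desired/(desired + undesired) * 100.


Selectivity = desired / (desired + undesired) * 100
Total products = 220 + 132 = 352 mol/h
S = 220 / 352 * 100
= 0.6250 * 100
= 62.50 %

62.50 %


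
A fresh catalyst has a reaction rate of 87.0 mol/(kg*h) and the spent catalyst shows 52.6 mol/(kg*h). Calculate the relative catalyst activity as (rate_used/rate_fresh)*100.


Activity (%) = (rate_used / rate_fresh) * 100
rate_used = 52.6, rate_fresh = 87.0
= (52.6 / 87.0) * 100
= 0.6046 * 100 = 60.46

60.46 %


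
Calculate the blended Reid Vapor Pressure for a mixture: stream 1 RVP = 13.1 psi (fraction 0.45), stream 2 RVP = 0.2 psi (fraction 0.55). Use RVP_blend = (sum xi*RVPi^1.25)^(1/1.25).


Chevron index: RVP_blend = (sum xi*RVPi^1.25)^(1/1.25)
RVP^1.25 terms: 0.45 * 13.1^1.25 + 0.55 * 0.2^1.25 = 11.2886
RVP_blend = 11.2886^(1/1.25) = 6.952

6.952 psi


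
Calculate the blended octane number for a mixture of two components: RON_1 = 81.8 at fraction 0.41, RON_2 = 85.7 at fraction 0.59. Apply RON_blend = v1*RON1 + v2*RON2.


Linear blending: RON_blend = sum(vi * RONi)
Contribution 1: 0.41 * 81.8 = 33.538
Contribution 2: 0.59 * 85.7 = 50.563
RON_blend = 33.538 + 50.563 = 84.101

84.101


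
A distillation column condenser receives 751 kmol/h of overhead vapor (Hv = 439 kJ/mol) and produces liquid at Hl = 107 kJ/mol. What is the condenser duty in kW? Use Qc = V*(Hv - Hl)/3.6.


Qc = 751 * (439 - 107) / 3.6 = 751 * 332 / 3.6 = 69260

69260 kW


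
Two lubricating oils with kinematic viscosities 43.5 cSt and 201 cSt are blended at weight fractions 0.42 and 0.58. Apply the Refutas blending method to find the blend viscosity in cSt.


Refutas method: VBN_i = 14.534*ln(ln(visc_i + 0.8)) + 10.975, blended linearly by mass fraction; since VBN is linear in VBI_i = ln(ln(visc_i + 0.8)) and the fractions sum to 1, blend VBI directly: visc = exp(exp(VBI_blend)) - 0.8
VBI_1 = ln(ln(43.5 + 0.8)) = 1.33263
VBI_2 = ln(ln(201 + 0.8)) = 1.66908
VBI_blend = 0.42 * 1.33263 + 0.58 * 1.66908 = 1.52777
visc_blend = exp(exp(1.52777)) - 0.8 = 99.47

99.47 cSt


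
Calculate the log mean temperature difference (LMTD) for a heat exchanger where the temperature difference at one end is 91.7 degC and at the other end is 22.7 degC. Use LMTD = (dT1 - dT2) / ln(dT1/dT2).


LMTD = (dT1 - dT2) / ln(dT1/dT2)
= (91.7 - 22.7) / ln(91.7 / 22.7) = 69 / 1.39616 = 49.42

49.42 degC


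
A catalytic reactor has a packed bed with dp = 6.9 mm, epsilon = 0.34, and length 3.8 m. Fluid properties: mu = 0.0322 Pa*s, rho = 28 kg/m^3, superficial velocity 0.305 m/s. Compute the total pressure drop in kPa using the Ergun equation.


dp = 6.9 mm = 0.0069 m
Viscous term = 150*0.0322*0.305*(1-0.34)^2 / (0.0069^2*0.34^3) = 342926
Inertial term = 1.75*28*0.305^2*(1-0.34) / (0.0069*0.34^3) = 11093.1
dP/L = 342926 + 11093.1 = 354019 Pa/m
dP = 354019 * 3.8 / 1000 = 1345 kPa

1345 kPa


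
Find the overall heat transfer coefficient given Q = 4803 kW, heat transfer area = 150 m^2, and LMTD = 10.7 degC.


From Q = U*A*LMTD, U = Q / (A * LMTD)
U = 4803 / (150 * 10.7) = 4803 / 1605 = 2.993

2.993 kW/(m^2*K)


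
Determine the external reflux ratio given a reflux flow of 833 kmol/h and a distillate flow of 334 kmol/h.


Reflux ratio definition: R = L / D (liquid returned / distillate withdrawn)
L = 833 kmol/h, D = 334 kmol/h
R = 833 / 334 = 2.494

2.494


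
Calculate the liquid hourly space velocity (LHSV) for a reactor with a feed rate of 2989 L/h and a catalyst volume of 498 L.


LHSV = volumetric feed rate / catalyst volume
= 2989 L/h / 498 L
= 6.002 h^-1

6.002 h^-1


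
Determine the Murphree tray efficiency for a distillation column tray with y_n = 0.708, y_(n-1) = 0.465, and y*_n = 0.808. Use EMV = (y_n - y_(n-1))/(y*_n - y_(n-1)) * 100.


Murphree vapor efficiency: EMV = (y_n - y_(n-1)) / (y*_n - y_(n-1)) * 100
EMV = (0.708 - 0.465) / (0.808 - 0.465) * 100 = 0.243 / 0.343 * 100 = 70.85

70.85 %


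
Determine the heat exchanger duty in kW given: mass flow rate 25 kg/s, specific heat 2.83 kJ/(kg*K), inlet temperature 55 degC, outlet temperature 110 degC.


Q = m_dot * cp * delta_T
delta_T = 110 - 55 = 55 K
Q = 25 * 2.83 * 55
= 70.75 * 55
= 3891.25 kW

3891.25 kW


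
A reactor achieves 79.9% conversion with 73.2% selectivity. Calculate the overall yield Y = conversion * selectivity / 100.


Overall yield = conversion (%) * selectivity (%) / 100
Conversion = 79.9%, Selectivity = 73.2%
Y = 79.9 * 73.2 / 100
= 58.4868 %

58.4868 %


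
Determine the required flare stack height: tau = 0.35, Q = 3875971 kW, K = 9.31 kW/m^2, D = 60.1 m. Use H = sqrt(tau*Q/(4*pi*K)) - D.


tau*Q/(4*pi*K) = 0.35 * 3875971 / (4 * pi * 9.31) = 11595.5
sqrt(11595.5) = 107.682
H = 107.682 - 60.1 = 47.58

47.58 m


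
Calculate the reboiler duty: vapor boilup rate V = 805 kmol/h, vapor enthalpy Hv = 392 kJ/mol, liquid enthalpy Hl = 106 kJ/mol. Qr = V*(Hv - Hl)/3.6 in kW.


Qr = 805 * (392 - 106) / 3.6 = 805 * 286 / 3.6 = 63950

63950 kW


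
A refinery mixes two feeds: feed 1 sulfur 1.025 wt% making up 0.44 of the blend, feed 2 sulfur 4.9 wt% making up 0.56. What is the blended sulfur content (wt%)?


Linear sulfur blending: S_blend = x1*S1 + x2*S2
Contribution 1: 0.44 * 1.025 = 0.451 wt%
Contribution 2: 0.56 * 4.9 = 2.744 wt%
S_blend = 0.451 + 2.744 = 3.195

3.195 wt%


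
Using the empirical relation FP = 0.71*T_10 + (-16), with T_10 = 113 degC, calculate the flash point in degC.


FP = 0.71 * 113 + (-16) = 64.23

64.23 degC


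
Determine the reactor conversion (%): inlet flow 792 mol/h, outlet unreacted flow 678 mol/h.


X = (F_in - F_out) / F_in * 100
Moles reacted = 792 - 678 = 114
X = 114 / 792 * 100
= 0.1439 * 100
= 14.39 %

14.39 %


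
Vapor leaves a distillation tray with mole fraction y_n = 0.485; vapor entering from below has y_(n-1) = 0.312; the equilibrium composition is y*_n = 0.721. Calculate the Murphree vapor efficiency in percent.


Murphree vapor efficiency: EMV = (y_n - y_(n-1)) / (y*_n - y_(n-1)) * 100
EMV = (0.485 - 0.312) / (0.721 - 0.312) * 100 = 0.173 / 0.409 * 100 = 42.30

42.30 %


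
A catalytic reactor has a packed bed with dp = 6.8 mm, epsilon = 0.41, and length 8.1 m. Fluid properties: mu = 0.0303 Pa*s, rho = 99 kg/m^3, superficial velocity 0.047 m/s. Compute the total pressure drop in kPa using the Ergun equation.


dp = 6.8 mm = 0.0068 m
Viscous term = 150*0.0303*0.047*(1-0.41)^2 / (0.0068^2*0.41^3) = 23332.8
Inertial term = 1.75*99*0.047^2*(1-0.41) / (0.0068*0.41^3) = 481.793
dP/L = 23332.8 + 481.793 = 23814.6 Pa/m
dP = 23814.6 * 8.1 / 1000 = 192.9 kPa

192.9 kPa


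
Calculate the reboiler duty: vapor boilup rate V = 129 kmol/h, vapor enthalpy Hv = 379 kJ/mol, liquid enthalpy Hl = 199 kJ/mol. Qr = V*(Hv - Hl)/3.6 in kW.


Qr = 129 * (379 - 199) / 3.6 = 129 * 180 / 3.6 = 6450

6450 kW


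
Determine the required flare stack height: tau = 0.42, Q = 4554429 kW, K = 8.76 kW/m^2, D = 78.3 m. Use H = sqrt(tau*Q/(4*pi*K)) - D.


tau*Q/(4*pi*K) = 0.42 * 4554429 / (4 * pi * 8.76) = 17376.8
sqrt(17376.8) = 131.821
H = 131.821 - 78.3 = 53.52

53.52 m


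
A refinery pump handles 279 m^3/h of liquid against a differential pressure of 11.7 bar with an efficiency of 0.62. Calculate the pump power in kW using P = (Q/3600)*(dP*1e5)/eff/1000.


Q = 279 / 3600 = 0.0775 m^3/s
P = 0.0775 * (11.7 * 1e5) / 0.62 / 1000 = 146.2

146.2 kW


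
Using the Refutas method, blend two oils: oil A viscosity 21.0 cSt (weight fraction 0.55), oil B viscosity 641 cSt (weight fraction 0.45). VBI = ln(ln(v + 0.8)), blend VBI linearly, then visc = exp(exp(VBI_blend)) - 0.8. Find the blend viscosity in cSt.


Refutas method: VBN_i = 14.534*ln(ln(visc_i + 0.8)) + 10.975, blended linearly by mass fraction; since VBN is linear in VBI_i = ln(ln(visc_i + 0.8)) and the fractions sum to 1, blend VBI directly: visc = exp(exp(VBI_blend)) - 0.8
VBI_1 = ln(ln(21.0 + 0.8)) = 1.12555
VBI_2 = ln(ln(641 + 0.8)) = 1.86629
VBI_blend = 0.55 * 1.12555 + 0.45 * 1.86629 = 1.45888
visc_blend = exp(exp(1.45888)) - 0.8 = 72.98

72.98 cSt


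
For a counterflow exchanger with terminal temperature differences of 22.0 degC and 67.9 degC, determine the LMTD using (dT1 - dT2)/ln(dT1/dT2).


LMTD = (dT1 - dT2) / ln(dT1/dT2)
= (22.0 - 67.9) / ln(22.0 / 67.9) = -45.9 / -1.12699 = 40.73

40.73 degC


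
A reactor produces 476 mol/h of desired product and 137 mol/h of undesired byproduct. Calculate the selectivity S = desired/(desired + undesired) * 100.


Selectivity = desired / (desired + undesired) * 100
Total products = 476 + 137 = 613 mol/h
S = 476 / 613 * 100
= 0.7765 * 100
= 77.65 %

77.65 %


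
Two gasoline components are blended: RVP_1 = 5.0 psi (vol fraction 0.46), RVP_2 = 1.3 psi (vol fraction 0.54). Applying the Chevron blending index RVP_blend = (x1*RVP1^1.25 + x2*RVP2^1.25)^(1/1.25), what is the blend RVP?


Chevron index: RVP_blend = (sum xi*RVPi^1.25)^(1/1.25)
RVP^1.25 terms: 0.46 * 5.0^1.25 + 0.54 * 1.3^1.25 = 4.18889
RVP_blend = 4.18889^(1/1.25) = 3.145

3.145 psi


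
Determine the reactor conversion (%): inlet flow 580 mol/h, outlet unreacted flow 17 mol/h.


X = (F_in - F_out) / F_in * 100
Moles reacted = 580 - 17 = 563
X = 563 / 580 * 100
= 0.9707 * 100
= 97.07 %

97.07 %


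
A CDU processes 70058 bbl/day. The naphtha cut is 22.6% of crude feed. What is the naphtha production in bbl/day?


Crude throughput = 70058 bbl/day
Fraction yield = 22.6%
yield = throughput * fraction / 100
yield = 70058 * 22.6 / 100 = 15833.108

15833.108 bbl/day


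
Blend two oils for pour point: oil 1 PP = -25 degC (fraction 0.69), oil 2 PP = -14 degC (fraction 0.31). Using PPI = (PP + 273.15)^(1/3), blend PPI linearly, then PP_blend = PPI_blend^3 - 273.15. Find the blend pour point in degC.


PPI_1 = (-25 + 273.15)^(1/3) = 6.284028
PPI_2 = (-14 + 273.15)^(1/3) = 6.375541
PPI_blend = 0.69 * 6.284028 + 0.31 * 6.375541 = 6.312397
PP_blend = 6.312397^3 - 273.15 = 251.526 - 273.15 = -21.62

-21.62 degC


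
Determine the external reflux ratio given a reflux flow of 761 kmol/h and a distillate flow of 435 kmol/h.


Reflux ratio definition: R = L / D (liquid returned / distillate withdrawn)
L = 761 kmol/h, D = 435 kmol/h
R = 761 / 435 = 1.749

1.749


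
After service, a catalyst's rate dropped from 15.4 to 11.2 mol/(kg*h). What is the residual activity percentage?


Activity (%) = (rate_used / rate_fresh) * 100
rate_used = 11.2, rate_fresh = 15.4
= (11.2 / 15.4) * 100
= 0.7273 * 100 = 72.73

72.73 %


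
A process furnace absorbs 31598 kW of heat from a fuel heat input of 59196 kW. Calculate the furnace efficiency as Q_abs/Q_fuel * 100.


Furnace efficiency = Q_absorbed / Q_fuel * 100
= 31598 / 59196 * 100 = 53.38

53.38 %


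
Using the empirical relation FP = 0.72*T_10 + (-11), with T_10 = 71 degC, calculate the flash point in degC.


FP = 0.72 * 71 + (-11) = 40.12

40.12 degC


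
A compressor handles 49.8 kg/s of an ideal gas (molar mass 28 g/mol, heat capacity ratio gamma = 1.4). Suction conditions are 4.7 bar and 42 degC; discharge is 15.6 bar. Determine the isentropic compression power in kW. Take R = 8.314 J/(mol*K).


Isentropic work: W = m*(gamma/(gamma-1))*(R*T1/MW)*((P2/P1)^((gamma-1)/gamma) - 1)
T1 = 42 + 273.15 = 315.15 K
Pressure ratio = 15.6 / 4.7 = 3.31915
Exponent = (1.4 - 1)/1.4 = 0.285714
(P2/P1)^exp - 1 = 3.31915^0.285714 - 1 = 0.40885
W = 49.8 * 1.4 / 0.4 * 8.314 * 315.15 / 28 * 0.40885 = 6669

6669 kW


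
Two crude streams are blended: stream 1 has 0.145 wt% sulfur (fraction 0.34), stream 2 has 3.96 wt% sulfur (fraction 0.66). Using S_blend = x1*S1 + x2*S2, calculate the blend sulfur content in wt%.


Linear sulfur blending: S_blend = x1*S1 + x2*S2
Contribution 1: 0.34 * 0.145 = 0.0493 wt%
Contribution 2: 0.66 * 3.96 = 2.6136 wt%
S_blend = 0.0493 + 2.6136 = 2.6629

2.6629 wt%


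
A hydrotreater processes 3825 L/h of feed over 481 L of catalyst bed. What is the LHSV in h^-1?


LHSV = volumetric feed rate / catalyst volume
= 3825 L/h / 481 L
= 7.952 h^-1

7.952 h^-1


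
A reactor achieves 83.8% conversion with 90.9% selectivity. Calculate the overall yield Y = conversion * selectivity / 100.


Overall yield = conversion (%) * selectivity (%) / 100
Conversion = 83.8%, Selectivity = 90.9%
Y = 83.8 * 90.9 / 100
= 76.1742 %

76.1742 %


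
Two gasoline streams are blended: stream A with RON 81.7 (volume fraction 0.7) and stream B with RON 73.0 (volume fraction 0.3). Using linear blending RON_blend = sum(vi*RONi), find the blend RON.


Linear blending: RON_blend = sum(vi * RONi)
Contribution 1: 0.7 * 81.7 = 57.19
Contribution 2: 0.3 * 73.0 = 21.9
RON_blend = 57.19 + 21.9 = 79.09

79.09


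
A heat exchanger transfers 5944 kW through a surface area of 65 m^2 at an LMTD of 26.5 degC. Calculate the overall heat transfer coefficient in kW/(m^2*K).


From Q = U*A*LMTD, U = Q / (A * LMTD)
U = 5944 / (65 * 26.5) = 5944 / 1722.5 = 3.451

3.451 kW/(m^2*K)


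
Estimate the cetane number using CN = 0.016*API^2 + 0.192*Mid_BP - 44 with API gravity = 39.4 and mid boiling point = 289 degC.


CN = 0.016 * 39.4^2 + 0.192 * 289 - 44
CN = 24.83776 + 55.488 - 44 = 36.32576

36.32576


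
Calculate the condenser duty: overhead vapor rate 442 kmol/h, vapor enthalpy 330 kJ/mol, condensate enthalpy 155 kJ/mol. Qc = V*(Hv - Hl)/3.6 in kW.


Qc = 442 * (330 - 155) / 3.6 = 442 * 175 / 3.6 = 21490

21490 kW


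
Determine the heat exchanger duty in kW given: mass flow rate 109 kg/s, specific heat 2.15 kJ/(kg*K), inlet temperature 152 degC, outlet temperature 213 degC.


Q = m_dot * cp * delta_T
delta_T = 213 - 152 = 61 K
Q = 109 * 2.15 * 61
= 234.35 * 61
= 14295.35 kW

14295.35 kW


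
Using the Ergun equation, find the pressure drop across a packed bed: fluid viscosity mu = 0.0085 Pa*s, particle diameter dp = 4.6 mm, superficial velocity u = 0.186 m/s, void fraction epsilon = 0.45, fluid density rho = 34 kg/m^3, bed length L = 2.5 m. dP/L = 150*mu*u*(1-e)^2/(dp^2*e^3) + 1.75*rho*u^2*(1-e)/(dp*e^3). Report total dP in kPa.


dp = 4.6 mm = 0.0046 m
Viscous term = 150*0.0085*0.186*(1-0.45)^2 / (0.0046^2*0.45^3) = 37204.5
Inertial term = 1.75*34*0.186^2*(1-0.45) / (0.0046*0.45^3) = 2700.91
dP/L = 37204.5 + 2700.91 = 39905.4 Pa/m
dP = 39905.4 * 2.5 / 1000 = 99.76 kPa

99.76 kPa


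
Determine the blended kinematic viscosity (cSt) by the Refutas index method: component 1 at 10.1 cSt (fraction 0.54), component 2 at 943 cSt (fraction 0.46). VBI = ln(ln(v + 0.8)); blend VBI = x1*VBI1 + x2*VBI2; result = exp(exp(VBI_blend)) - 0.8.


Refutas method: VBN_i = 14.534*ln(ln(visc_i + 0.8)) + 10.975, blended linearly by mass fraction; since VBN is linear in VBI_i = ln(ln(visc_i + 0.8)) and the fractions sum to 1, blend VBI directly: visc = exp(exp(VBI_blend)) - 0.8
VBI_1 = ln(ln(10.1 + 0.8)) = 0.870776
VBI_2 = ln(ln(943 + 0.8)) = 1.92424
VBI_blend = 0.54 * 0.870776 + 0.46 * 1.92424 = 1.35537
visc_blend = exp(exp(1.35537)) - 0.8 = 47.54

47.54 cSt


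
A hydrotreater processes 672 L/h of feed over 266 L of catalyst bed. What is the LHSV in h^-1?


LHSV = volumetric feed rate / catalyst volume
= 672 L/h / 266 L
= 2.526 h^-1

2.526 h^-1


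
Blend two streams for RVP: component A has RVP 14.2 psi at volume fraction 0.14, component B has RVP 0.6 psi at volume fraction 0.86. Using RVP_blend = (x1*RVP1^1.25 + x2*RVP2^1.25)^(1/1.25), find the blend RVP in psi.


Chevron index: RVP_blend = (sum xi*RVPi^1.25)^(1/1.25)
RVP^1.25 terms: 0.14 * 14.2^1.25 + 0.86 * 0.6^1.25 = 4.31326
RVP_blend = 4.31326^(1/1.25) = 3.220

3.220 psi


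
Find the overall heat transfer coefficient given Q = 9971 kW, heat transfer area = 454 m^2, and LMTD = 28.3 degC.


From Q = U*A*LMTD, U = Q / (A * LMTD)
U = 9971 / (454 * 28.3) = 9971 / 12848.2 = 0.7761

0.7761 kW/(m^2*K)


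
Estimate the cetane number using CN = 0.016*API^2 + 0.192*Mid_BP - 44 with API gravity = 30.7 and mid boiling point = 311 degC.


CN = 0.016 * 30.7^2 + 0.192 * 311 - 44
CN = 15.07984 + 59.712 - 44 = 30.79184

30.79184


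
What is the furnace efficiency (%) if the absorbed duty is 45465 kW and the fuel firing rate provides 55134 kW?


Furnace efficiency = Q_absorbed / Q_fuel * 100
= 45465 / 55134 * 100 = 82.46

82.46 %


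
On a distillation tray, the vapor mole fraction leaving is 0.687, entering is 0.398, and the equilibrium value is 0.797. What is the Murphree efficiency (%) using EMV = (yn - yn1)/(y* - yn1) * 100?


Murphree vapor efficiency: EMV = (y_n - y_(n-1)) / (y*_n - y_(n-1)) * 100
EMV = (0.687 - 0.398) / (0.797 - 0.398) * 100 = 0.289 / 0.399 * 100 = 72.43

72.43 %


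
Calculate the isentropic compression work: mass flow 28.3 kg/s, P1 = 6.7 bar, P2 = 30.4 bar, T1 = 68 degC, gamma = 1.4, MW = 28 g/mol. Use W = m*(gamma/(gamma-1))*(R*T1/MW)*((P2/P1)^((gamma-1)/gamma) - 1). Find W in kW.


Isentropic work: W = m*(gamma/(gamma-1))*(R*T1/MW)*((P2/P1)^((gamma-1)/gamma) - 1)
T1 = 68 + 273.15 = 341.15 K
Pressure ratio = 30.4 / 6.7 = 4.53731
Exponent = (1.4 - 1)/1.4 = 0.285714
(P2/P1)^exp - 1 = 4.53731^0.285714 - 1 = 0.540482
W = 28.3 * 1.4 / 0.4 * 8.314 * 341.15 / 28 * 0.540482 = 5423

5423 kW


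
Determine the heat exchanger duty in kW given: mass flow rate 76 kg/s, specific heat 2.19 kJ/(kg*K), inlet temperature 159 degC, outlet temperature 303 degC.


Q = m_dot * cp * delta_T
delta_T = 303 - 159 = 144 K
Q = 76 * 2.19 * 144
= 166.44 * 144
= 23967.36 kW

23967.36 kW


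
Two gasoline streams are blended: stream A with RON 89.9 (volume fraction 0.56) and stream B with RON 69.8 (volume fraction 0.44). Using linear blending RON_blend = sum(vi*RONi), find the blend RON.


Linear blending: RON_blend = sum(vi * RONi)
Contribution 1: 0.56 * 89.9 = 50.344
Contribution 2: 0.44 * 69.8 = 30.712
RON_blend = 50.344 + 30.712 = 81.056

81.056


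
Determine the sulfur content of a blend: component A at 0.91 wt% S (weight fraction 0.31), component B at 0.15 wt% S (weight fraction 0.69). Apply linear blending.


Linear sulfur blending: S_blend = x1*S1 + x2*S2
Contribution 1: 0.31 * 0.91 = 0.2821 wt%
Contribution 2: 0.69 * 0.15 = 0.1035 wt%
S_blend = 0.2821 + 0.1035 = 0.3856

0.3856 wt%


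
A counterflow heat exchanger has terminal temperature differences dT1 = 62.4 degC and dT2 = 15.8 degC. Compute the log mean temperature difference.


LMTD = (dT1 - dT2) / ln(dT1/dT2)
= (62.4 - 15.8) / ln(62.4 / 15.8) = 46.6 / 1.37356 = 33.93

33.93 degC


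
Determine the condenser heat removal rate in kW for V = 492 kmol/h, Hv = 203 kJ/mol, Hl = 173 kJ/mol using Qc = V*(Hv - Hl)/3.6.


Qc = 492 * (203 - 173) / 3.6 = 492 * 30 / 3.6 = 4100

4100 kW


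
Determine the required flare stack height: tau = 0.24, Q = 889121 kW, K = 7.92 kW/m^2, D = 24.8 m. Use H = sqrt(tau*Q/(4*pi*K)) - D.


tau*Q/(4*pi*K) = 0.24 * 889121 / (4 * pi * 7.92) = 2144.06
sqrt(2144.06) = 46.304
H = 46.304 - 24.8 = 21.50

21.50 m


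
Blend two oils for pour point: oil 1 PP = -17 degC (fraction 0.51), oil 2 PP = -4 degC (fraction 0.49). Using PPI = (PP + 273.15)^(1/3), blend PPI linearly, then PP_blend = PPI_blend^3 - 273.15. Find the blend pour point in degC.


PPI_1 = (-17 + 273.15)^(1/3) = 6.350844
PPI_2 = (-4 + 273.15)^(1/3) = 6.456514
PPI_blend = 0.51 * 6.350844 + 0.49 * 6.456514 = 6.402622
PP_blend = 6.402622^3 - 273.15 = 262.4663 - 273.15 = -10.68

-10.68 degC


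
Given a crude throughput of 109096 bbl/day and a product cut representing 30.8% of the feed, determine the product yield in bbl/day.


Crude throughput = 109096 bbl/day
Fraction yield = 30.8%
yield = throughput * fraction / 100
yield = 109096 * 30.8 / 100 = 33601.568

33601.568 bbl/day


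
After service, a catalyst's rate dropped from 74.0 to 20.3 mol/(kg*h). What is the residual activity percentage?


Activity (%) = (rate_used / rate_fresh) * 100
rate_used = 20.3, rate_fresh = 74.0
= (20.3 / 74.0) * 100
= 0.2743 * 100 = 27.43

27.43 %


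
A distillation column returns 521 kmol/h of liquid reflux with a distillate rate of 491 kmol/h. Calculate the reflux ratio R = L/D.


Reflux ratio definition: R = L / D (liquid returned / distillate withdrawn)
L = 521 kmol/h, D = 491 kmol/h
R = 521 / 491 = 1.061

1.061


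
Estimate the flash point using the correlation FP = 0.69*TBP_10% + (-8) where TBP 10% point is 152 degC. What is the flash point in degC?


FP = 0.69 * 152 + (-8) = 96.88

96.88 degC


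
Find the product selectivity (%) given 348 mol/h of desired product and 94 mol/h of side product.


Selectivity = desired / (desired + undesired) * 100
Total products = 348 + 94 = 442 mol/h
S = 348 / 442 * 100
= 0.7873 * 100
= 78.73 %

78.73 %


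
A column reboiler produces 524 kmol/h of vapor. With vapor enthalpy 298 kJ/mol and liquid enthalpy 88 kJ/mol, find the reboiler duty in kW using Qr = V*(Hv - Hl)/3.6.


Qr = 524 * (298 - 88) / 3.6 = 524 * 210 / 3.6 = 30570

30570 kW


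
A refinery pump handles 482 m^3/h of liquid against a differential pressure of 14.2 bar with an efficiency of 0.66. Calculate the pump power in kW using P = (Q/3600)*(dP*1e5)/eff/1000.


Q = 482 / 3600 = 0.133889 m^3/s
P = 0.133889 * (14.2 * 1e5) / 0.66 / 1000 = 288.1

288.1 kW


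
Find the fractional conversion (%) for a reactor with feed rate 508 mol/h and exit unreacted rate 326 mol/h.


X = (F_in - F_out) / F_in * 100
Moles reacted = 508 - 326 = 182
X = 182 / 508 * 100
= 0.3583 * 100
= 35.83 %

35.83 %


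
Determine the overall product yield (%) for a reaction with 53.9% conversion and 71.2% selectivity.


Overall yield = conversion (%) * selectivity (%) / 100
Conversion = 53.9%, Selectivity = 71.2%
Y = 53.9 * 71.2 / 100
= 38.3768 %

38.3768 %


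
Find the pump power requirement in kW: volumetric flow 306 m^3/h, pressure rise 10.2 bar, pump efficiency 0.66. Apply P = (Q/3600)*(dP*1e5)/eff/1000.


Q = 306 / 3600 = 0.085 m^3/s
P = 0.085 * (10.2 * 1e5) / 0.66 / 1000 = 131.4

131.4 kW


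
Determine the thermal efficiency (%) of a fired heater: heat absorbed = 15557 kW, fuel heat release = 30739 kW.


Furnace efficiency = Q_absorbed / Q_fuel * 100
= 15557 / 30739 * 100 = 50.61

50.61 %


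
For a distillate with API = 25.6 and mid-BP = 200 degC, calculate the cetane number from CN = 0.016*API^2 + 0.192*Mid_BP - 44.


CN = 0.016 * 25.6^2 + 0.192 * 200 - 44
CN = 10.48576 + 38.4 - 44 = 4.88576

4.88576


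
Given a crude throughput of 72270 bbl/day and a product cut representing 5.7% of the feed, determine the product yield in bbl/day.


Crude throughput = 72270 bbl/day
Fraction yield = 5.7%
yield = throughput * fraction / 100
yield = 72270 * 5.7 / 100 = 4119.39

4119.39 bbl/day


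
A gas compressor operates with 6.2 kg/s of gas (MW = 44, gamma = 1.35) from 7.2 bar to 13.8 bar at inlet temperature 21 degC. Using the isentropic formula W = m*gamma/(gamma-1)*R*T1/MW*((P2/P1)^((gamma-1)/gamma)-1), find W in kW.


Isentropic work: W = m*(gamma/(gamma-1))*(R*T1/MW)*((P2/P1)^((gamma-1)/gamma) - 1)
T1 = 21 + 273.15 = 294.15 K
Pressure ratio = 13.8 / 7.2 = 1.91667
Exponent = (1.35 - 1)/1.35 = 0.259259
(P2/P1)^exp - 1 = 1.91667^0.259259 - 1 = 0.183731
W = 6.2 * 1.35 / 0.35 * 8.314 * 294.15 / 44 * 0.183731 = 244.2

244.2 kW


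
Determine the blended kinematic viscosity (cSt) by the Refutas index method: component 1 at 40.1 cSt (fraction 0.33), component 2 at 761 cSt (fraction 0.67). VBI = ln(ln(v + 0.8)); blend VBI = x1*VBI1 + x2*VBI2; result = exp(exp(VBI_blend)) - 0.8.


Refutas method: VBN_i = 14.534*ln(ln(visc_i + 0.8)) + 10.975, blended linearly by mass fraction; since VBN is linear in VBI_i = ln(ln(visc_i + 0.8)) and the fractions sum to 1, blend VBI directly: visc = exp(exp(VBI_blend)) - 0.8
VBI_1 = ln(ln(40.1 + 0.8)) = 1.31134
VBI_2 = ln(ln(761 + 0.8)) = 1.89246
VBI_blend = 0.33 * 1.31134 + 0.67 * 1.89246 = 1.70069
visc_blend = exp(exp(1.70069)) - 0.8 = 238.5

238.5 cSt


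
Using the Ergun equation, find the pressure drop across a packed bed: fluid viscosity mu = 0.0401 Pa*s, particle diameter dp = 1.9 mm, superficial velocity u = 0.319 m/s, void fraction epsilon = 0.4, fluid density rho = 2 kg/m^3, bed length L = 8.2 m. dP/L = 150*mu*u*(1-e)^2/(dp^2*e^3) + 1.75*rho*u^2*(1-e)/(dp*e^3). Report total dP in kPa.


dp = 1.9 mm = 0.0019 m
Viscous term = 150*0.0401*0.319*(1-0.4)^2 / (0.0019^2*0.4^3) = 2989800
Inertial term = 1.75*2*0.319^2*(1-0.4) / (0.0019*0.4^3) = 1757.39
dP/L = 2989800 + 1757.39 = 2991560 Pa/m
dP = 2991560 * 8.2 / 1000 = 24530 kPa

24530 kPa


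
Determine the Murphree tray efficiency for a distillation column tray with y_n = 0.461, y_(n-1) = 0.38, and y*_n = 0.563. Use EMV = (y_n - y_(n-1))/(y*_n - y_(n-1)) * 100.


Murphree vapor efficiency: EMV = (y_n - y_(n-1)) / (y*_n - y_(n-1)) * 100
EMV = (0.461 - 0.38) / (0.563 - 0.38) * 100 = 0.081 / 0.183 * 100 = 44.26

44.26 %


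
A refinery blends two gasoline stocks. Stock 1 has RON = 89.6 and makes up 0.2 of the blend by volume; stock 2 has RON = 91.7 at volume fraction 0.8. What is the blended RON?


Linear blending: RON_blend = sum(vi * RONi)
Contribution 1: 0.2 * 89.6 = 17.92
Contribution 2: 0.8 * 91.7 = 73.36
RON_blend = 17.92 + 73.36 = 91.28

91.28


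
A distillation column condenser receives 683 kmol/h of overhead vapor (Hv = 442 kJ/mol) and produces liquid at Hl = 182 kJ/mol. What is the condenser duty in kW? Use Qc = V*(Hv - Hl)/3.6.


Qc = 683 * (442 - 182) / 3.6 = 683 * 260 / 3.6 = 49330

49330 kW


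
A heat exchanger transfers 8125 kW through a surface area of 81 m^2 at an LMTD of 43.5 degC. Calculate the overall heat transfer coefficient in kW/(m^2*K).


From Q = U*A*LMTD, U = Q / (A * LMTD)
U = 8125 / (81 * 43.5) = 8125 / 3523.5 = 2.306

2.306 kW/(m^2*K)


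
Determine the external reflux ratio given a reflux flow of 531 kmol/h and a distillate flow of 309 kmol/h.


Reflux ratio definition: R = L / D (liquid returned / distillate withdrawn)
L = 531 kmol/h, D = 309 kmol/h
R = 531 / 309 = 1.718

1.718


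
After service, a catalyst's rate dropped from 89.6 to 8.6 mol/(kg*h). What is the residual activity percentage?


Activity (%) = (rate_used / rate_fresh) * 100
rate_used = 8.6, rate_fresh = 89.6
= (8.6 / 89.6) * 100
= 0.09598 * 100 = 9.598

9.598 %


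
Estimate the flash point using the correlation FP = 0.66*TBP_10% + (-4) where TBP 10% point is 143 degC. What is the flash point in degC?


FP = 0.66 * 143 + (-4) = 90.38

90.38 degC


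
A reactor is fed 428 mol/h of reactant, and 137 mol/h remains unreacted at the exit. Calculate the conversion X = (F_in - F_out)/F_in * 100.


X = (F_in - F_out) / F_in * 100
Moles reacted = 428 - 137 = 291
X = 291 / 428 * 100
= 0.6799 * 100
= 67.99 %

67.99 %


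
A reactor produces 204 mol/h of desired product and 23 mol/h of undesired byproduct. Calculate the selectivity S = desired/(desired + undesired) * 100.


Selectivity = desired / (desired + undesired) * 100
Total products = 204 + 23 = 227 mol/h
S = 204 / 227 * 100
= 0.8987 * 100
= 89.87 %

89.87 %


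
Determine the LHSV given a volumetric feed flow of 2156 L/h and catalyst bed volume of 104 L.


LHSV = volumetric feed rate / catalyst volume
= 2156 L/h / 104 L
= 20.73 h^-1

20.73 h^-1


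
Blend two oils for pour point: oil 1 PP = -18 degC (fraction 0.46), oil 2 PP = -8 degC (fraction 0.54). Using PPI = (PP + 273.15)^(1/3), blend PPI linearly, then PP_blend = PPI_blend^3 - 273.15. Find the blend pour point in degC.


PPI_1 = (-18 + 273.15)^(1/3) = 6.342569
PPI_2 = (-8 + 273.15)^(1/3) = 6.42437
PPI_blend = 0.46 * 6.342569 + 0.54 * 6.42437 = 6.386742
PP_blend = 6.386742^3 - 273.15 = 260.5182 - 273.15 = -12.63

-12.63 degC


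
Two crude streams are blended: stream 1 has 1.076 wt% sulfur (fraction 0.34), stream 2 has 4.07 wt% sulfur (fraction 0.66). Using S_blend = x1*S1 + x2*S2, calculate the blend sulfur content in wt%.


Linear sulfur blending: S_blend = x1*S1 + x2*S2
Contribution 1: 0.34 * 1.076 = 0.36584 wt%
Contribution 2: 0.66 * 4.07 = 2.6862 wt%
S_blend = 0.36584 + 2.6862 = 3.05204

3.05204 wt%


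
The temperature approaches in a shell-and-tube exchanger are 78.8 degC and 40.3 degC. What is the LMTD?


LMTD = (dT1 - dT2) / ln(dT1/dT2)
= (78.8 - 40.3) / ln(78.8 / 40.3) = 38.5 / 0.670562 = 57.41

57.41 degC


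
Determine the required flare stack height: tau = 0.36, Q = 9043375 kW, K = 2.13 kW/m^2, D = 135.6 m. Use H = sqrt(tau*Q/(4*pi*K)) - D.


tau*Q/(4*pi*K) = 0.36 * 9043375 / (4 * pi * 2.13) = 121631
sqrt(121631) = 348.756
H = 348.756 - 135.6 = 213.2

213.2 m


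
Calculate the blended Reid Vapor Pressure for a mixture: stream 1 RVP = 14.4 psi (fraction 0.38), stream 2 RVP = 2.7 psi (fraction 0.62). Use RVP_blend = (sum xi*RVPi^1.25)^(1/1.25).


Chevron index: RVP_blend = (sum xi*RVPi^1.25)^(1/1.25)
RVP^1.25 terms: 0.38 * 14.4^1.25 + 0.62 * 2.7^1.25 = 12.8053
RVP_blend = 12.8053^(1/1.25) = 7.690

7.690 psi


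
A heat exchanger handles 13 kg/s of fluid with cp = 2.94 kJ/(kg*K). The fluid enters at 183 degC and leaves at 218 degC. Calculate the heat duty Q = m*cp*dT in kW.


Q = m_dot * cp * delta_T
delta_T = 218 - 183 = 35 K
Q = 13 * 2.94 * 35
= 38.22 * 35
= 1337.7 kW

1337.7 kW


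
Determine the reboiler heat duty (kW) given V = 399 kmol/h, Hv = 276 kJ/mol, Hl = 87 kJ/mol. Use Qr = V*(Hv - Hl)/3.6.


Qr = 399 * (276 - 87) / 3.6 = 399 * 189 / 3.6 = 20950

20950 kW


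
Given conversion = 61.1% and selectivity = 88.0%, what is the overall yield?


Overall yield = conversion (%) * selectivity (%) / 100
Conversion = 61.1%, Selectivity = 88.0%
Y = 61.1 * 88.0 / 100
= 53.768 %

53.768 %


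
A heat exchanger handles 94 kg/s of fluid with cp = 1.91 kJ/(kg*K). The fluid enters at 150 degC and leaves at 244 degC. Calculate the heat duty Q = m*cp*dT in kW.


Q = m_dot * cp * delta_T
delta_T = 244 - 150 = 94 K
Q = 94 * 1.91 * 94
= 179.54 * 94
= 16876.76 kW

16876.76 kW


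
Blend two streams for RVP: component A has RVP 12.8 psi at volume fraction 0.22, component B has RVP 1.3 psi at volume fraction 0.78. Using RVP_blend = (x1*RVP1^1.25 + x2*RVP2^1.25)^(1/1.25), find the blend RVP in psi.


Chevron index: RVP_blend = (sum xi*RVPi^1.25)^(1/1.25)
RVP^1.25 terms: 0.22 * 12.8^1.25 + 0.78 * 1.3^1.25 = 6.40916
RVP_blend = 6.40916^(1/1.25) = 4.420

4.420 psi


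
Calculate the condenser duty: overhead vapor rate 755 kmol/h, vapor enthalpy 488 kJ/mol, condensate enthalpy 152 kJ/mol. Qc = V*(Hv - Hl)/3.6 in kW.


Qc = 755 * (488 - 152) / 3.6 = 755 * 336 / 3.6 = 70470

70470 kW


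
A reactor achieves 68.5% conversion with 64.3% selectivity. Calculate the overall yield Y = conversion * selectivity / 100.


Overall yield = conversion (%) * selectivity (%) / 100
Conversion = 68.5%, Selectivity = 64.3%
Y = 68.5 * 64.3 / 100
= 44.0455 %

44.0455 %


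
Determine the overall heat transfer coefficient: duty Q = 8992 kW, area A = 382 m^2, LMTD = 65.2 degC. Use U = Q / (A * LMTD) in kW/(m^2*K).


From Q = U*A*LMTD, U = Q / (A * LMTD)
U = 8992 / (382 * 65.2) = 8992 / 24906.4 = 0.3610

0.3610 kW/(m^2*K)


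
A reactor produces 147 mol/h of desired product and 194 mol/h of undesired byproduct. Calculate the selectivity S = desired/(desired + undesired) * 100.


Selectivity = desired / (desired + undesired) * 100
Total products = 147 + 194 = 341 mol/h
S = 147 / 341 * 100
= 0.4311 * 100
= 43.11 %

43.11 %


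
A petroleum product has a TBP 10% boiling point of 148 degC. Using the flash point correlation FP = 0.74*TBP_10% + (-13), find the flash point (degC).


FP = 0.74 * 148 + (-13) = 96.52

96.52 degC


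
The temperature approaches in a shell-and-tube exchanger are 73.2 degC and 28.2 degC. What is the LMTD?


LMTD = (dT1 - dT2) / ln(dT1/dT2)
= (73.2 - 28.2) / ln(73.2 / 28.2) = 45 / 0.953873 = 47.18

47.18 degC


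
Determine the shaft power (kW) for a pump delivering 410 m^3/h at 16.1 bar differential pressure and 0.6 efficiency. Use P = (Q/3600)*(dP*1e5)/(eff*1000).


Q = 410 / 3600 = 0.113889 m^3/s
P = 0.113889 * (16.1 * 1e5) / 0.6 / 1000 = 305.6

305.6 kW


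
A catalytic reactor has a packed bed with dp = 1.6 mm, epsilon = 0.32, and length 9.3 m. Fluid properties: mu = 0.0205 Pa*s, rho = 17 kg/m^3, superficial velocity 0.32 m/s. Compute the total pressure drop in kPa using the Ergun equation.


dp = 1.6 mm = 0.0016 m
Viscous term = 150*0.0205*0.32*(1-0.32)^2 / (0.0016^2*0.32^3) = 5424040
Inertial term = 1.75*17*0.32^2*(1-0.32) / (0.0016*0.32^3) = 39511.7
dP/L = 5424040 + 39511.7 = 5463550 Pa/m
dP = 5463550 * 9.3 / 1000 = 50810 kPa

50810 kPa


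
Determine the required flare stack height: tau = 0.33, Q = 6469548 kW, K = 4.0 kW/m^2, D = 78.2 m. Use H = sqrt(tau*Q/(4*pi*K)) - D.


tau*Q/(4*pi*K) = 0.33 * 6469548 / (4 * pi * 4.0) = 42473.5
sqrt(42473.5) = 206.091
H = 206.091 - 78.2 = 127.9

127.9 m


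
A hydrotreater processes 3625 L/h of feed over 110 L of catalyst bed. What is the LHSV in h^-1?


LHSV = volumetric feed rate / catalyst volume
= 3625 L/h / 110 L
= 32.95 h^-1

32.95 h^-1


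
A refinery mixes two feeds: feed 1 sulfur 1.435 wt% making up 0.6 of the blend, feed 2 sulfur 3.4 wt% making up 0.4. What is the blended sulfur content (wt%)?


Linear sulfur blending: S_blend = x1*S1 + x2*S2
Contribution 1: 0.6 * 1.435 = 0.861 wt%
Contribution 2: 0.4 * 3.4 = 1.36 wt%
S_blend = 0.861 + 1.36 = 2.221

2.221 wt%


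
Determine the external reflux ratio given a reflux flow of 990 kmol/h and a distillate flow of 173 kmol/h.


Reflux ratio definition: R = L / D (liquid returned / distillate withdrawn)
L = 990 kmol/h, D = 173 kmol/h
R = 990 / 173 = 5.723

5.723
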